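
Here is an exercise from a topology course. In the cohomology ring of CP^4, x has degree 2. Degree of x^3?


|x| = 2 in H^*(CP^n).
|x^3| = 3 * |x| = 3 * 2 = 6

6


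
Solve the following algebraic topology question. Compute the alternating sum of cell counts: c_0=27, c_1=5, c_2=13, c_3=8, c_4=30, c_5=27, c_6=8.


chi = sum_k (-1)^k c_k.
= (-1)^0*27 + (-1)^1*5 + (-1)^2*13 + (-1)^3*8 + (-1)^4*30 + (-1)^5*27 + (-1)^6*8
= (27) + (-5) + (13) + (-8) + (30) + (-27) + (8)
= 38

38


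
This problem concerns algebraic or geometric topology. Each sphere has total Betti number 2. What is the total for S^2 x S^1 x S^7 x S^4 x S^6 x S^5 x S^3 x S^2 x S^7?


Total Betti number is multiplicative under products.
Each S^d (d>=1) has total Betti number 2.
There are 9 sphere factors.
Total = 2^9 = 512

512


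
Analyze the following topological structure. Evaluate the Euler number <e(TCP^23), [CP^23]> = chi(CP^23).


For any closed oriented manifold, <e(TM),[M]> = chi(M).
chi(CP^23) = 23+1 = 24

24


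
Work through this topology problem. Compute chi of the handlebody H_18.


A genus-g handlebody deformation retracts to a wedge of g circles.
chi(vee_g S^1) = 1 - g.
chi(H_18) = 1 - 18 = -17

-17


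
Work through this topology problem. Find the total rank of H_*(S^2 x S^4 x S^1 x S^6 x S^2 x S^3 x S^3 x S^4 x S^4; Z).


Total Betti number is multiplicative under products.
Each S^d (d>=1) has total Betti number 2.
There are 9 sphere factors.
Total = 2^9 = 512

512


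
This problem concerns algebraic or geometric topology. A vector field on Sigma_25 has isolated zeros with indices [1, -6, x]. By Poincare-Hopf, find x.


Poincare-Hopf: sum of indices = chi(M).
chi(Sigma_25) = 2 - 2*25 = -48.
Sum of known indices = -5.
x = chi - (sum known) = -48 - (-5) = -43

-43


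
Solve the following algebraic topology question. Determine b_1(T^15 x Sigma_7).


pi_1(A x B) = pi_1(A) x pi_1(B); rank of abelianization = b_1.
b_1(T^15) = 15, b_1(Sigma_7) = 2*7 = 14.
b_1(product) = 15 + 14 = 29

29


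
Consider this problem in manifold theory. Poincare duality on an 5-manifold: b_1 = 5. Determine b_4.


Poincare duality for closed orientable n-manifolds: b_k = b_{n-k}.
Here n = 5, so b_4 = b_1 = 5

5


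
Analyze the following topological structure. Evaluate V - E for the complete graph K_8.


K_8: V = 8, E = C(8,2) = 28.
chi = V - E = 8 - 28 = -20

-20


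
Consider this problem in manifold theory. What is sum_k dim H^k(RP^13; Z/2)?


H^k(RP^13; Z/2) = Z/2 for each 0 <= k <= 13.
Total dimension = 13 + 1 = 14

14


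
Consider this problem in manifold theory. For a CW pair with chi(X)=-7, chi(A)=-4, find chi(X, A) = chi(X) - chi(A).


Relative Euler characteristic: chi(X, A) = chi(X) - chi(A).
= -7 - (-4) = -3

-3


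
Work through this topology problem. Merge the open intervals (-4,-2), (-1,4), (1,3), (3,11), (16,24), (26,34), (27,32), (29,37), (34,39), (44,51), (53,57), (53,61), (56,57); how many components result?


Sort and merge overlapping open intervals.
Merged: (-4,-2), (-1,11), (16,24), (26,39), (44,51), (53,61).
Number of components = 6

6


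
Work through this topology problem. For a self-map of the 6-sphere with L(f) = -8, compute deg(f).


L(f) = 1 + (-1)^6 deg(f) on S^6.
-8 = 1 + (-1)^6 * deg(f)
(-1)^6 * deg(f) = -9
deg(f) = -9

-9


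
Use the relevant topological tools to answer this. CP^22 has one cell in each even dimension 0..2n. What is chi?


CP^22 has one cell in each even dimension 0, 2, ..., 2*22 (22+1 cells total).
All cells are even-dimensional, so chi = number of cells.
chi = 22 + 1 = 23

23


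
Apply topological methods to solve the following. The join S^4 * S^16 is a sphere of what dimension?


Join of spheres: S^m * S^n = S^{m+n+1}.
dim = 4 + 16 + 1 = 21

21


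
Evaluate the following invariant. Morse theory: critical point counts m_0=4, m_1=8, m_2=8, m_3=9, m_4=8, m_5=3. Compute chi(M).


Morse theory: chi(M) = sum_k (-1)^k m_k where m_k = #(index-k critical points).
= (4) + (-8) + (8) + (-9) + (8) + (-3) = 0

0


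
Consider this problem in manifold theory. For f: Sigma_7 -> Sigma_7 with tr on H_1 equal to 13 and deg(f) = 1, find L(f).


L(f) = tr(f_0*) - tr(f_1*) + tr(f_2*).
= 1 - (13) + (1)
= -11

-11


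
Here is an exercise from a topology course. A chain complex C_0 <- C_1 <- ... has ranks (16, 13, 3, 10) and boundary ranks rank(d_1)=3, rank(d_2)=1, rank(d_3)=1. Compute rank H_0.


rank H_k = rank(ker d_k) - rank(im d_{k+1}).
rank(ker d_0) = rank(C_0) - rank(d_0) = 16 - 0 = 16.
rank(im d_{0+1}) = 3.
rank H_0 = 16 - 3 = 13

13


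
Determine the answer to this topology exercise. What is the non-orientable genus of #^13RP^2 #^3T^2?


Since a >= 1, the sum is non-orientable; each T^2 can be replaced by RP^2 # RP^2 (since T^2#RP^2 = 3RP^2).
Total crosscaps k = 13 + 2*3 = 19.
Check via chi: chi = 13*1 + 3*0 - (13+3-1)*2 = -17 = 2 - k = -17. Consistent.

19


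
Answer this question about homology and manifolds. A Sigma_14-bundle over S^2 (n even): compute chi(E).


chi(S^2) = 2 (n even), chi(Sigma_14) = 2 - 2*14 = -26.
chi(E) = 2 * (-26) = -52

-52


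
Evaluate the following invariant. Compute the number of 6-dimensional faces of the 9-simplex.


Delta^9 has 9+1 vertices. A 6-face is a choice of 6+1 vertices.
f_6 = C(9+1, 6+1) = C(10,7) = 120

120


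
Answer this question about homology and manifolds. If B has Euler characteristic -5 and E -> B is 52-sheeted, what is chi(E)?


For a finite covering: chi(E) = (number of sheets) * chi(B).
chi(E) = 52 * (-5) = -260

-260


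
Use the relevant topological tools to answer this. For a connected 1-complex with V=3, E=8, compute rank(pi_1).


For a connected graph: rank(pi_1) = b_1 = E - V + 1 = 1 - chi.
chi = V - E = 3 - 8 = -5.
rank = 1 - (-5) = 8 - 3 + 1 = 6

6


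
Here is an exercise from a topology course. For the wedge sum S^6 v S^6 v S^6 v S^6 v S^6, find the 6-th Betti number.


For a wedge of spheres, H_k (k>0) is free on one generator per sphere of dimension k.
Spheres of dimension 6: count = 5.
b_6 = 5

5


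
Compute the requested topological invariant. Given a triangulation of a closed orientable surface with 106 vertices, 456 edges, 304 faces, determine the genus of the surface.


chi = V - E + F = 106 - 456 + 304 = -46
For orientable closed surface: chi = 2 - 2g, so g = (2 - chi)/2.
g = (2 - (-46)) / 2 = 48 / 2 = 24

24


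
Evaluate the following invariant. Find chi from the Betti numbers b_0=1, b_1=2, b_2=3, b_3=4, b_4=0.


chi = sum_k (-1)^k b_k.
= (1) + (-2) + (3) + (-4) + (0)
= -2

-2


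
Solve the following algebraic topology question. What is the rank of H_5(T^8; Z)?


By the Kunneth formula, b_k(T^n) = C(n,k).
b_5(T^8) = C(8,5).
C(8,5) = 8!/(5!*3!) = 56

56


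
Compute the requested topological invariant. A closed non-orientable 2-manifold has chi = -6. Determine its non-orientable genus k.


chi = 2 - k for closed non-orientable surfaces with k crosscaps.
-6 = 2 - k
k = 2 - (-6) = 8

8


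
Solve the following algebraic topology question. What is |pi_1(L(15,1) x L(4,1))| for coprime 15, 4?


pi_1(X x Y) = pi_1(X) x pi_1(Y).
pi_1(L(15,1)) = Z/15, pi_1(L(4,1)) = Z/4.
|Z/15 x Z/4| = 15 * 4 = 60

60


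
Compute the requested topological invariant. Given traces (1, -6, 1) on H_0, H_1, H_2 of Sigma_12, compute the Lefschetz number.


L(f) = tr(f_0*) - tr(f_1*) + tr(f_2*).
= 1 - (-6) + (1)
= 8

8


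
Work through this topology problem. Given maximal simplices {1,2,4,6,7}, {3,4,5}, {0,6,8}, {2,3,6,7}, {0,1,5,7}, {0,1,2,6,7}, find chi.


Enumerate all faces; f-vector: f_0=9, f_1=25, f_2=24, f_3=11, f_4=2.
chi = sum (-1)^k f_k = -1

-1


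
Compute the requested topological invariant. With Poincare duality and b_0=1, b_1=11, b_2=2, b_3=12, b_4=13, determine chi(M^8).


By Poincare duality b_k = b_{8-k}, so full Betti numbers: b_0=1, b_1=11, b_2=2, b_3=12, b_4=13, b_5=12, b_6=2, b_7=11, b_8=1.
chi = sum (-1)^k b_k = -27

-27


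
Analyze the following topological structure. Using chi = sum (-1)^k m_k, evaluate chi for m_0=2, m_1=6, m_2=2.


Morse theory: chi(M) = sum_k (-1)^k m_k where m_k = #(index-k critical points).
= (2) + (-6) + (2) = -2

-2


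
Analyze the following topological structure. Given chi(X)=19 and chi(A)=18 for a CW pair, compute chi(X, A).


Relative Euler characteristic: chi(X, A) = chi(X) - chi(A).
= 19 - (18) = 1

1


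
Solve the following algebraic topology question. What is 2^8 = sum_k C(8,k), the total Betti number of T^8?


b_k(T^8) = C(8,k), so the sum over k is sum_k C(8,k) = 2^8.
Total = 2^8 = 256

256


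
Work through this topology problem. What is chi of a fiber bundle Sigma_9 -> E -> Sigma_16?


For a fiber bundle F -> E -> B (with CW structure): chi(E) = chi(B) * chi(F).
chi(Sigma_16) = -30, chi(Sigma_9) = -16.
chi(E) = (-30) * (-16) = 480

480


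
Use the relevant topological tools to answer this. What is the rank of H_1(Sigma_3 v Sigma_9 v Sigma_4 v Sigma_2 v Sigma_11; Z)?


For a wedge X v Y: reduced H_k(X v Y) = H_k(X) + H_k(Y).
Each Sigma_g contributes b_1 = 2g.
b_1 = 6 + 18 + 8 + 4 + 22 = 58

58


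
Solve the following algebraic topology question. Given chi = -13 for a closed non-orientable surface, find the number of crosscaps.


chi = 2 - k for closed non-orientable surfaces with k crosscaps.
-13 = 2 - k
k = 2 - (-13) = 15

15


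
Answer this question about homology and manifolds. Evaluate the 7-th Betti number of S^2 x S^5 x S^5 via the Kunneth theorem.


Each S^d has Poincare polynomial 1 + t^d.
The product S^2 x S^5 x S^5 has Poincare polynomial prod(1+t^d_i).
Expanding: b_0=1, b_2=1, b_5=2, b_7=2, b_10=1, b_12=1.
b_7 = 2

2


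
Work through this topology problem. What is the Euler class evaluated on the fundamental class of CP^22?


For any closed oriented manifold, <e(TM),[M]> = chi(M).
chi(CP^22) = 22+1 = 23

23


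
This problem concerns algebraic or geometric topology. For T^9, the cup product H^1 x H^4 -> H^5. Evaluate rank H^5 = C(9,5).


Cup product: H^p x H^q -> H^{p+q}; here p+q = 1+4 = 5.
rank H^k(T^n) = C(n,k).
C(9,5) = 126

126


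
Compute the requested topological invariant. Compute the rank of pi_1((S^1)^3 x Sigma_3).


pi_1(A x B) = pi_1(A) x pi_1(B); rank of abelianization = b_1.
b_1(T^3) = 3, b_1(Sigma_3) = 2*3 = 6.
b_1(product) = 3 + 6 = 9

9


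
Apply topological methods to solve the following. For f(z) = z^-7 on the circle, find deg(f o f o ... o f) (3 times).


deg(f) = -7. Degree is multiplicative: deg(f^3) = (deg f)^3.
deg(f^3) = (-7)^3 = -343

-343


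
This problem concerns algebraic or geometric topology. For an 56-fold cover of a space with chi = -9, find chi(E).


For a finite covering: chi(E) = (number of sheets) * chi(B).
chi(E) = 56 * (-9) = -504

-504


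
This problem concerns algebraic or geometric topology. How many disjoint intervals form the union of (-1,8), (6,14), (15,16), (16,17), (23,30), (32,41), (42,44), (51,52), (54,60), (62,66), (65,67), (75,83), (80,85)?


Sort and merge overlapping open intervals.
Merged: (-1,14), (15,16), (16,17), (23,30), (32,41), (42,44), (51,52), (54,60), (62,67), (75,85).
Number of components = 10

10


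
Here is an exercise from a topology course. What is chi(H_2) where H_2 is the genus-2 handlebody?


A genus-g handlebody deformation retracts to a wedge of g circles.
chi(vee_g S^1) = 1 - g.
chi(H_2) = 1 - 2 = -1

-1


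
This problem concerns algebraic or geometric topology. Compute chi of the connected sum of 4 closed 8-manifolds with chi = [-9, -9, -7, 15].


For n-manifolds: chi(A#B) = chi(A) + chi(B) - chi(S^8).
chi(S^8) = 1 + (-1)^8 = 2.
chi(#) = (sum chi_i) - (4-1)*chi(S^8) = -10 - 3*2 = -16

-16


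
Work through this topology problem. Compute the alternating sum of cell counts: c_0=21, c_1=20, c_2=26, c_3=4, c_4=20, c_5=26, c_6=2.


chi = sum_k (-1)^k c_k.
= (-1)^0*21 + (-1)^1*20 + (-1)^2*26 + (-1)^3*4 + (-1)^4*20 + (-1)^5*26 + (-1)^6*2
= (21) + (-20) + (26) + (-4) + (20) + (-26) + (2)
= 19

19


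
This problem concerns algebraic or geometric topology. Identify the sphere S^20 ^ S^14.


S^m ^ S^n = S^{m+n}.
k = 20 + 14 = 34

34


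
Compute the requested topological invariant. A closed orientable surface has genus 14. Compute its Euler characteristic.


For a closed orientable surface of genus g: chi = 2 - 2g.
Here g = 14.
chi = 2 - 2*14 = 2 - 28 = -26

-26


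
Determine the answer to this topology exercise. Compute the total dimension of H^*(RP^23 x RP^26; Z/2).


dim H^*(RP^n; Z/2) = n+1 (one Z/2 in each degree 0..n).
Total Betti number is multiplicative.
Total = (23+1) * (26+1) = 24 * 27 = 648

648


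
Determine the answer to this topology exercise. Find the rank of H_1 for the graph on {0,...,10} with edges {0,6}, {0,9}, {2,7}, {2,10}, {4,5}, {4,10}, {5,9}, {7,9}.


b_1 = E - V + (number of components).
E = 8, V = 11, components = 4.
b_1 = 8 - 11 + 4 = 1

1


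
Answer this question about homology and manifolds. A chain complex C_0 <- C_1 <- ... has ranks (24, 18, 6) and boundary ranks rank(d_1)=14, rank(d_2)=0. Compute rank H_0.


rank H_k = rank(ker d_k) - rank(im d_{k+1}).
rank(ker d_0) = rank(C_0) - rank(d_0) = 24 - 0 = 24.
rank(im d_{0+1}) = 14.
rank H_0 = 24 - 14 = 10

10


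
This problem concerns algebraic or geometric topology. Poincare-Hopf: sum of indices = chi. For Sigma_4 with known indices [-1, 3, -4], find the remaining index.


Poincare-Hopf: sum of indices = chi(M).
chi(Sigma_4) = 2 - 2*4 = -6.
Sum of known indices = -2.
x = chi - (sum known) = -6 - (-2) = -4

-4


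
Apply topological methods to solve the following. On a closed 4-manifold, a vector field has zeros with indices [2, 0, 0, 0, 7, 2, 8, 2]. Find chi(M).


Poincare-Hopf: chi(M) = sum of indices of zeros.
chi = (2) + (0) + (0) + (0) + (7) + (2) + (8) + (2) = 21

21


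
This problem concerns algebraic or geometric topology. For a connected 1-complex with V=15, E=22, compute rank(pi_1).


For a connected graph: rank(pi_1) = b_1 = E - V + 1 = 1 - chi.
chi = V - E = 15 - 22 = -7.
rank = 1 - (-7) = 22 - 15 + 1 = 8

8


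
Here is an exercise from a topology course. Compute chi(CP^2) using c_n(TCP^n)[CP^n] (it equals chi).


For any closed oriented manifold, <e(TM),[M]> = chi(M).
chi(CP^2) = 2+1 = 3

3


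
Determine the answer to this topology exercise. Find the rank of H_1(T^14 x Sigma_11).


pi_1(A x B) = pi_1(A) x pi_1(B); rank of abelianization = b_1.
b_1(T^14) = 14, b_1(Sigma_11) = 2*11 = 22.
b_1(product) = 14 + 22 = 36

36


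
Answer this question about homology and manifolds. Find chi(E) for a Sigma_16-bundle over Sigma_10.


For a fiber bundle F -> E -> B (with CW structure): chi(E) = chi(B) * chi(F).
chi(Sigma_10) = -18, chi(Sigma_16) = -30.
chi(E) = (-18) * (-30) = 540

540


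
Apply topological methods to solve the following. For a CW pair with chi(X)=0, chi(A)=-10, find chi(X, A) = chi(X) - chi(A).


Relative Euler characteristic: chi(X, A) = chi(X) - chi(A).
= 0 - (-10) = 10

10


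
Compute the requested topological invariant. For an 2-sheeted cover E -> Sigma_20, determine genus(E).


For an n-sheeted cover: chi(E) = n * chi(B).
chi(Sigma_20) = 2 - 2*20 = -38.
chi(E) = 2 * (-38) = -76.
genus(E) = (2 - chi(E))/2 = (2 - (-76))/2 = 78/2 = 39

39


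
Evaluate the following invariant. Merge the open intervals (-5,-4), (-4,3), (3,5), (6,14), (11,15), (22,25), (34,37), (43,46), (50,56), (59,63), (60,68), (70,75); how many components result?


Sort and merge overlapping open intervals.
Merged: (-5,-4), (-4,3), (3,5), (6,15), (22,25), (34,37), (43,46), (50,56), (59,68), (70,75).
Number of components = 10

10


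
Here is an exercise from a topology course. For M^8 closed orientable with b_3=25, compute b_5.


Poincare duality for closed orientable n-manifolds: b_k = b_{n-k}.
Here n = 8, so b_5 = b_3 = 25

25


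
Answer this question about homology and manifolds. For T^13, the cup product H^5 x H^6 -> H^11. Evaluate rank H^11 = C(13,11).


Cup product: H^p x H^q -> H^{p+q}; here p+q = 5+6 = 11.
rank H^k(T^n) = C(n,k).
C(13,11) = 78

78


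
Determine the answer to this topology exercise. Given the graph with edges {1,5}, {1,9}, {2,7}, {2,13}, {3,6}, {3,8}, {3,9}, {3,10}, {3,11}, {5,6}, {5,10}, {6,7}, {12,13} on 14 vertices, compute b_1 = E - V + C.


b_1 = E - V + (number of components).
E = 13, V = 14, components = 3.
b_1 = 13 - 14 + 3 = 2

2


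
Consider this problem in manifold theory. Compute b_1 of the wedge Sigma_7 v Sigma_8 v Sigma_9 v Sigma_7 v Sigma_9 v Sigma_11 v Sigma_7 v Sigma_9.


For a wedge X v Y: reduced H_k(X v Y) = H_k(X) + H_k(Y).
Each Sigma_g contributes b_1 = 2g.
b_1 = 14 + 16 + 18 + 14 + 18 + 22 + 14 + 18 = 134

134


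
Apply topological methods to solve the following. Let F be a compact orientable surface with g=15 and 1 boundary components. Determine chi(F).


For a compact orientable surface with genus g and b boundary components: chi = 2 - 2g - b.
chi = 2 - 2*15 - 1 = 2 - 30 - 1 = -29

-29


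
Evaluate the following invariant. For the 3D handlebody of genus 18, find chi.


A genus-g handlebody deformation retracts to a wedge of g circles.
chi(vee_g S^1) = 1 - g.
chi(H_18) = 1 - 18 = -17

-17


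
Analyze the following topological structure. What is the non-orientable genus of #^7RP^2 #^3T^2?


Since a >= 1, the sum is non-orientable; each T^2 can be replaced by RP^2 # RP^2 (since T^2#RP^2 = 3RP^2).
Total crosscaps k = 7 + 2*3 = 13.
Check via chi: chi = 7*1 + 3*0 - (7+3-1)*2 = -11 = 2 - k = -11. Consistent.

13


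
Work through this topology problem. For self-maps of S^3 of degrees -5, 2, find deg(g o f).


Degree is multiplicative under composition: deg(g o f) = deg(g) * deg(f).
= 2 * -5 = -10

-10


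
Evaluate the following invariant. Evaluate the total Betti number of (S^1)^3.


b_k(T^3) = C(3,k), so the sum over k is sum_k C(3,k) = 2^3.
Total = 2^3 = 8

8


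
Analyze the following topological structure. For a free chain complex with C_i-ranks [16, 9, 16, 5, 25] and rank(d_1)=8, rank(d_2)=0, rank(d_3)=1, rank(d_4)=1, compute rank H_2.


rank H_k = rank(ker d_k) - rank(im d_{k+1}).
rank(ker d_2) = rank(C_2) - rank(d_2) = 16 - 0 = 16.
rank(im d_{2+1}) = 1.
rank H_2 = 16 - 1 = 15

15


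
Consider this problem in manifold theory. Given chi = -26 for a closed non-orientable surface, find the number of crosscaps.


chi = 2 - k for closed non-orientable surfaces with k crosscaps.
-26 = 2 - k
k = 2 - (-26) = 28

28


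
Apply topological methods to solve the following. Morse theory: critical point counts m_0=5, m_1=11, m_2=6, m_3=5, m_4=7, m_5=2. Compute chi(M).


Morse theory: chi(M) = sum_k (-1)^k m_k where m_k = #(index-k critical points).
= (5) + (-11) + (6) + (-5) + (7) + (-2) = 0

0


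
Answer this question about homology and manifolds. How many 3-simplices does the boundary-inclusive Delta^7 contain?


Delta^7 has 7+1 vertices. A 3-face is a choice of 3+1 vertices.
f_3 = C(7+1, 3+1) = C(8,4) = 70

70


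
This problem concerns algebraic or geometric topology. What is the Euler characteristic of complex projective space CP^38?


CP^38 has one cell in each even dimension 0, 2, ..., 2*38 (38+1 cells total).
All cells are even-dimensional, so chi = number of cells.
chi = 38 + 1 = 39

39


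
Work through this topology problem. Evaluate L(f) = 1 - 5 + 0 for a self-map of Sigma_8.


L(f) = tr(f_0*) - tr(f_1*) + tr(f_2*).
= 1 - (5) + (0)
= -4

-4


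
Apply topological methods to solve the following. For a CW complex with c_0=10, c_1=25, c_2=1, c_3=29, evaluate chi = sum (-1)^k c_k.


chi = sum_k (-1)^k c_k.
= (-1)^0*10 + (-1)^1*25 + (-1)^2*1 + (-1)^3*29
= (10) + (-25) + (1) + (-29)
= -43

-43


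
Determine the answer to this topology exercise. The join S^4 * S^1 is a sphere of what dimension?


Join of spheres: S^m * S^n = S^{m+n+1}.
dim = 4 + 1 + 1 = 6

6


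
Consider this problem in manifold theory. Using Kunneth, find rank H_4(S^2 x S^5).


Each S^d has Poincare polynomial 1 + t^d.
The product S^2 x S^5 has Poincare polynomial prod(1+t^d_i).
Expanding: b_0=1, b_2=1, b_5=1, b_7=1.
b_4 = 0

0


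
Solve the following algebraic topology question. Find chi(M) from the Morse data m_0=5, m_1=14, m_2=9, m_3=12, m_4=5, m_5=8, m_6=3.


Morse theory: chi(M) = sum_k (-1)^k m_k where m_k = #(index-k critical points).
= (5) + (-14) + (9) + (-12) + (5) + (-8) + (3) = -12

-12


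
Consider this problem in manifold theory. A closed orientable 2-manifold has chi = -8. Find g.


chi = 2 - 2g for closed orientable surfaces.
-8 = 2 - 2g
2g = 2 - (-8) = 10
g = 5

5


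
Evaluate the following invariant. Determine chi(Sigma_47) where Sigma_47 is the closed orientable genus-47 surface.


For a closed orientable surface of genus g: chi = 2 - 2g.
Here g = 47.
chi = 2 - 2*47 = 2 - 94 = -92

-92


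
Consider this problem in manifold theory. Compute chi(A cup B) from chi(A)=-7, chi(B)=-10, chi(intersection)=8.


chi(A cup B) = chi(A) + chi(B) - chi(A cap B)
= -7 + (-10) - (8)
= -25

-25


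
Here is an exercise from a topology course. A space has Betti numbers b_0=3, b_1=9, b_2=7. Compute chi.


chi = sum_k (-1)^k b_k.
= (3) + (-9) + (7)
= 1

1


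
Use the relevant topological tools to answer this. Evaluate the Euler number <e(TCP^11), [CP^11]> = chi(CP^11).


For any closed oriented manifold, <e(TM),[M]> = chi(M).
chi(CP^11) = 11+1 = 12

12


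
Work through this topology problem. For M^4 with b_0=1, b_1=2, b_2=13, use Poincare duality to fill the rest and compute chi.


By Poincare duality b_k = b_{4-k}, so full Betti numbers: b_0=1, b_1=2, b_2=13, b_3=2, b_4=1.
chi = sum (-1)^k b_k = 11

11


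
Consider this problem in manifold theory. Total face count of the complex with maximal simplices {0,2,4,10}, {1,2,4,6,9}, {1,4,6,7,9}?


Each maximal simplex on m vertices has 2^m - 1 nonempty faces.
Take the union (dedupe shared faces).
Total distinct faces = 59

59


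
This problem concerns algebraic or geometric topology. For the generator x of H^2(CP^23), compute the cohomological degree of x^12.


|x| = 2 in H^*(CP^n).
|x^12| = 12 * |x| = 12 * 2 = 24

24


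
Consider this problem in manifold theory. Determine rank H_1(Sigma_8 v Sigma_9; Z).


For a wedge: H_1(A v B) = H_1(A) + H_1(B).
b_1(Sigma_8) = 16, b_1(Sigma_9) = 18.
b_1 = 16 + 18 = 34

34


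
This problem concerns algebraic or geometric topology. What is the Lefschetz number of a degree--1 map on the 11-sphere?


On S^11: L(f) = tr(f_0*) + (-1)^11 tr(f_11*) = 1 + (-1)^11 * deg(f).
L(f) = 1 + (-1)^11 * -1 = 1 + 1 = 2

2


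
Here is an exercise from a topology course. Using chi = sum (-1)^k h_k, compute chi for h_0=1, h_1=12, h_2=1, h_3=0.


Handles of index k contribute (-1)^k to chi (same as CW cells).
chi = (1) + (-12) + (1) + (0) = -10

-10


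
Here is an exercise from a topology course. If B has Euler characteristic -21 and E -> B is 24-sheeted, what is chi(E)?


For a finite covering: chi(E) = (number of sheets) * chi(B).
chi(E) = 24 * (-21) = -504

-504


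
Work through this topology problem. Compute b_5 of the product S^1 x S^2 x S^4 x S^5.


Each S^d has Poincare polynomial 1 + t^d.
The product S^1 x S^2 x S^4 x S^5 has Poincare polynomial prod(1+t^d_i).
Expanding: b_0=1, b_1=1, b_2=1, b_3=1, b_4=1, b_5=2, b_6=2, b_7=2, b_8=1, b_9=1, b_10=1, b_11=1, b_12=1.
b_5 = 2

2


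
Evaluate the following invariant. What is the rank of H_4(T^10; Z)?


By the Kunneth formula, b_k(T^n) = C(n,k).
b_4(T^10) = C(10,4).
C(10,4) = 10!/(4!*6!) = 210

210


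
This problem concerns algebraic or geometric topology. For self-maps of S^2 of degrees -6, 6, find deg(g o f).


Degree is multiplicative under composition: deg(g o f) = deg(g) * deg(f).
= 6 * -6 = -36

-36


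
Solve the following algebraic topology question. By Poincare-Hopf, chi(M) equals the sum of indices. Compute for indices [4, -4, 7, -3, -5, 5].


Poincare-Hopf: chi(M) = sum of indices of zeros.
chi = (4) + (-4) + (7) + (-3) + (-5) + (5) = 4

4


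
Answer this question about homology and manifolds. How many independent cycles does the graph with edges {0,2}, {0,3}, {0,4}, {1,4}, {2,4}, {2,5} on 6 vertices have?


b_1 = E - V + (number of components).
E = 6, V = 6, components = 1.
b_1 = 6 - 6 + 1 = 1

1


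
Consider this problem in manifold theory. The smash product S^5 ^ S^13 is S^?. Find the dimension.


S^m ^ S^n = S^{m+n}.
k = 5 + 13 = 18

18


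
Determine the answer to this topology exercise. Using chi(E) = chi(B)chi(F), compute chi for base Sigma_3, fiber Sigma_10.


For a fiber bundle F -> E -> B (with CW structure): chi(E) = chi(B) * chi(F).
chi(Sigma_3) = -4, chi(Sigma_10) = -18.
chi(E) = (-4) * (-18) = 72

72


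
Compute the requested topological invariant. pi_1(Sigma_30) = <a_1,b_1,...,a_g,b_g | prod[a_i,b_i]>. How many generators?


Standard presentation: pi_1(Sigma_g) = <a_1,b_1,...,a_g,b_g | [a_1,b_1]...[a_g,b_g] = 1>.
Number of generators = 2g = 2*30 = 60

60


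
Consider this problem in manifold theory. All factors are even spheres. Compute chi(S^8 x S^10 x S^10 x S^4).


chi is multiplicative: chi(X x Y) = chi(X) chi(Y).
Each even-dim sphere has chi = 2. There are 4 factors.
chi = 2^4 = 16

16


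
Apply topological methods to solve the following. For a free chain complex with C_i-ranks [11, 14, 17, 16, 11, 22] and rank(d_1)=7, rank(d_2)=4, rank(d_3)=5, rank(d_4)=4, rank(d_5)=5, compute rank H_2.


rank H_k = rank(ker d_k) - rank(im d_{k+1}).
rank(ker d_2) = rank(C_2) - rank(d_2) = 17 - 4 = 13.
rank(im d_{2+1}) = 5.
rank H_2 = 13 - 5 = 8

8


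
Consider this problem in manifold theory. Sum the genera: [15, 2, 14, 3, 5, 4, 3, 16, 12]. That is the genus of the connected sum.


Genus is additive under connected sum of orientable surfaces.
g = 15 + 2 + 14 + 3 + 5 + 4 + 3 + 16 + 12 = 74

74


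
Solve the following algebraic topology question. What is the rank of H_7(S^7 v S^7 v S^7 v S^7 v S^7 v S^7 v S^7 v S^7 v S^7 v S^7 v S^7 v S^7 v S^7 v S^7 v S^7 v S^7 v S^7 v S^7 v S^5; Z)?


For a wedge of spheres, H_k (k>0) is free on one generator per sphere of dimension k.
Spheres of dimension 7: count = 18.
b_7 = 18

18


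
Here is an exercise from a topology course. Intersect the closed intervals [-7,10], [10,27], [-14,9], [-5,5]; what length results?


Intersection = [max(a_i), min(b_i)] = [10, 5].
Since 10 > 5, the intersection is empty.
Length = 0

0


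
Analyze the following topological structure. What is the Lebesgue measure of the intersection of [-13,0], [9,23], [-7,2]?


Intersection = [max(a_i), min(b_i)] = [9, 0].
Since 9 > 0, the intersection is empty.
Length = 0

0


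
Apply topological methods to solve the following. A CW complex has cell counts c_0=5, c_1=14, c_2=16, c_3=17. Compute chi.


chi = sum_k (-1)^k c_k.
= (-1)^0*5 + (-1)^1*14 + (-1)^2*16 + (-1)^3*17
= (5) + (-14) + (16) + (-17)
= -10

-10


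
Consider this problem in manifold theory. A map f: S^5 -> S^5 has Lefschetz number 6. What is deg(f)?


L(f) = 1 + (-1)^5 deg(f) on S^5.
6 = 1 + (-1)^5 * deg(f)
(-1)^5 * deg(f) = 5
deg(f) = -5

-5


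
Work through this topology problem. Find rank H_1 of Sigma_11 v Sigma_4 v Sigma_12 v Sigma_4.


For a wedge X v Y: reduced H_k(X v Y) = H_k(X) + H_k(Y).
Each Sigma_g contributes b_1 = 2g.
b_1 = 22 + 8 + 24 + 8 = 62

62


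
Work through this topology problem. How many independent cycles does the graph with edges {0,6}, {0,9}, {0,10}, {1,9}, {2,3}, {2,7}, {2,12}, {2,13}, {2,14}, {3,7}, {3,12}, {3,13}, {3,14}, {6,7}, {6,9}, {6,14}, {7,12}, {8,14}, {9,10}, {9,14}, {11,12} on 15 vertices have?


b_1 = E - V + (number of components).
E = 21, V = 15, components = 3.
b_1 = 21 - 15 + 3 = 9

9


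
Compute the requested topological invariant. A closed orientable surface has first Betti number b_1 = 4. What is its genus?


For a closed orientable surface: b_1 = 2g.
4 = 2g
g = 4 / 2 = 2

2


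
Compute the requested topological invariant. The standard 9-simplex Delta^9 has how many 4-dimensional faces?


Delta^9 has 9+1 vertices. A 4-face is a choice of 4+1 vertices.
f_4 = C(9+1, 4+1) = C(10,5) = 252

252


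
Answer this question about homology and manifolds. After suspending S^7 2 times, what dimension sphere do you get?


Each suspension raises dimension by 1: Sigma S^n = S^{n+1}.
Sigma^2 S^7 = S^{7+2} = S^9

9


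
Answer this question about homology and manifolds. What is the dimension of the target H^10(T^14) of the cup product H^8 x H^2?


Cup product: H^p x H^q -> H^{p+q}; here p+q = 8+2 = 10.
rank H^k(T^n) = C(n,k).
C(14,10) = 1001

1001


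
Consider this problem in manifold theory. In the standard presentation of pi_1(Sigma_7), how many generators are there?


Standard presentation: pi_1(Sigma_g) = <a_1,b_1,...,a_g,b_g | [a_1,b_1]...[a_g,b_g] = 1>.
Number of generators = 2g = 2*7 = 14

14


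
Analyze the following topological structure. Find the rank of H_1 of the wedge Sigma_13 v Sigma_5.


For a wedge: H_1(A v B) = H_1(A) + H_1(B).
b_1(Sigma_13) = 26, b_1(Sigma_5) = 10.
b_1 = 26 + 10 = 36

36


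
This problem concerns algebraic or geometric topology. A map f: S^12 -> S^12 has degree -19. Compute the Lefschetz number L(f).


On S^12: L(f) = tr(f_0*) + (-1)^12 tr(f_12*) = 1 + (-1)^12 * deg(f).
L(f) = 1 + (-1)^12 * -19 = 1 + -19 = -18

-18


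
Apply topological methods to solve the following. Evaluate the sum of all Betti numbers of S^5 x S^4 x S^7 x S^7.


Total Betti number is multiplicative under products.
Each S^d (d>=1) has total Betti number 2.
There are 4 sphere factors.
Total = 2^4 = 16

16


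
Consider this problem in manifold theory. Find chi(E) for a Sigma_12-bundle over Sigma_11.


For a fiber bundle F -> E -> B (with CW structure): chi(E) = chi(B) * chi(F).
chi(Sigma_11) = -20, chi(Sigma_12) = -22.
chi(E) = (-20) * (-22) = 440

440


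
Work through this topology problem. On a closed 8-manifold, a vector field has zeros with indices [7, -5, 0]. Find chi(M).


Poincare-Hopf: chi(M) = sum of indices of zeros.
chi = (7) + (-5) + (0) = 2

2


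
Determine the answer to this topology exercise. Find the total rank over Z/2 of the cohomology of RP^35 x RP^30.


dim H^*(RP^n; Z/2) = n+1 (one Z/2 in each degree 0..n).
Total Betti number is multiplicative.
Total = (35+1) * (30+1) = 36 * 31 = 1116

1116


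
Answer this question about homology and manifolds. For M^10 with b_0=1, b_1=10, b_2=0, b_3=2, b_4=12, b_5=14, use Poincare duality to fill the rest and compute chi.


By Poincare duality b_k = b_{10-k}, so full Betti numbers: b_0=1, b_1=10, b_2=0, b_3=2, b_4=12, b_5=14, b_6=12, b_7=2, b_8=0, b_9=10, b_10=1.
chi = sum (-1)^k b_k = -12

-12


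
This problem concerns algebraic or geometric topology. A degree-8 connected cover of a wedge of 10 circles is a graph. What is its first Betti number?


Nielsen-Schreier: an index-n subgroup of F_r is free of rank 1 + n(r-1).
Equivalently: chi(cover) = n*chi(base); chi(vee_r S^1) = 1 - 10 = -9.
chi(E) = 8*(-9) = -72; rank = 1 - chi(E) = 1 - (-72) = 73.
rank = 1 + 8*(10-1) = 1 + 72 = 73

73


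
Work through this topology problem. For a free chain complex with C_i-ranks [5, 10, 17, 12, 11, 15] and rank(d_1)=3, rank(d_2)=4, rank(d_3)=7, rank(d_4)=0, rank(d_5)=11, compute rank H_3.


rank H_k = rank(ker d_k) - rank(im d_{k+1}).
rank(ker d_3) = rank(C_3) - rank(d_3) = 12 - 7 = 5.
rank(im d_{3+1}) = 0.
rank H_3 = 5 - 0 = 5

5


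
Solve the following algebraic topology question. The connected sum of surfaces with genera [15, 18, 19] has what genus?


Genus is additive under connected sum of orientable surfaces.
g = 15 + 18 + 19 = 52

52


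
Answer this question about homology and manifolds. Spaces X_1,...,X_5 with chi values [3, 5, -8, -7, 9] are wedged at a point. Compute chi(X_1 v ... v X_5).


chi(A v B) = chi(A) + chi(B) - 1 (one point identified).
For 5 spaces: chi = (sum chi_i) - (5 - 1).
sum = 2; chi = 2 - 4 = -2

-2


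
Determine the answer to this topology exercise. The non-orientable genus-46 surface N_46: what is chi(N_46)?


For a non-orientable closed surface with k crosscaps: chi = 2 - k.
Here k = 46.
chi = 2 - 46 = -44

-44


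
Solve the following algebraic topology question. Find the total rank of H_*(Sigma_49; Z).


For Sigma_49: b_0 = 1, b_1 = 2g = 98, b_2 = 1.
Total = 1 + 98 + 1 = 100

100


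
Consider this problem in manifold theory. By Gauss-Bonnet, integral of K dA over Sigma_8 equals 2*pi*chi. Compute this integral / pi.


Gauss-Bonnet: integral K dA = 2*pi*chi(M).
chi(Sigma_8) = 2 - 2*8 = -14.
(integral K dA)/pi = 2*chi = 2*(-14) = -28

-28


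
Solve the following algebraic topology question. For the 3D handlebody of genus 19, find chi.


A genus-g handlebody deformation retracts to a wedge of g circles.
chi(vee_g S^1) = 1 - g.
chi(H_19) = 1 - 19 = -18

-18


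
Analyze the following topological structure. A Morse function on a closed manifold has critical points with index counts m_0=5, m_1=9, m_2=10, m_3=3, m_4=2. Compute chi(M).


Morse theory: chi(M) = sum_k (-1)^k m_k where m_k = #(index-k critical points).
= (5) + (-9) + (10) + (-3) + (2) = 5

5


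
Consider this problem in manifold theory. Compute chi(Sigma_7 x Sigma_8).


chi(Sigma_7) = 2 - 2*7 = -12
chi(Sigma_8) = 2 - 2*8 = -14
chi(product) = (-12) * (-14) = 168

168


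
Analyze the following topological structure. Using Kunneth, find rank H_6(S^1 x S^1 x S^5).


Each S^d has Poincare polynomial 1 + t^d.
The product S^1 x S^1 x S^5 has Poincare polynomial prod(1+t^d_i).
Expanding: b_0=1, b_1=2, b_2=1, b_5=1, b_6=2, b_7=1.
b_6 = 2

2


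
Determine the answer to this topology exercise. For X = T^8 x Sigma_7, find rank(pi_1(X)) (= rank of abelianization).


pi_1(A x B) = pi_1(A) x pi_1(B); rank of abelianization = b_1.
b_1(T^8) = 8, b_1(Sigma_7) = 2*7 = 14.
b_1(product) = 8 + 14 = 22

22


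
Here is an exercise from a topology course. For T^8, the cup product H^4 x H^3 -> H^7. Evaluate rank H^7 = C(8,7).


Cup product: H^p x H^q -> H^{p+q}; here p+q = 4+3 = 7.
rank H^k(T^n) = C(n,k).
C(8,7) = 8

8


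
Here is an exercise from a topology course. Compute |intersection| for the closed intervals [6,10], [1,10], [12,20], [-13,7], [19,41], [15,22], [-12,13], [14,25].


Intersection = [max(a_i), min(b_i)] = [19, 7].
Since 19 > 7, the intersection is empty.
Length = 0

0


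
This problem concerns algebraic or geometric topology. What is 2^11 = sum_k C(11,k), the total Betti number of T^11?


b_k(T^11) = C(11,k), so the sum over k is sum_k C(11,k) = 2^11.
Total = 2^11 = 2048

2048


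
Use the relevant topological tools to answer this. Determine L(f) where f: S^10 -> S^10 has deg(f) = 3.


On S^10: L(f) = tr(f_0*) + (-1)^10 tr(f_10*) = 1 + (-1)^10 * deg(f).
L(f) = 1 + (-1)^10 * 3 = 1 + 3 = 4

4


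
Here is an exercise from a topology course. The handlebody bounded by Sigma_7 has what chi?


A genus-g handlebody deformation retracts to a wedge of g circles.
chi(vee_g S^1) = 1 - g.
chi(H_7) = 1 - 7 = -6

-6


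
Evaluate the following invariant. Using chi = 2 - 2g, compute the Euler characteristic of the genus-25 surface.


For a closed orientable surface of genus g: chi = 2 - 2g.
Here g = 25.
chi = 2 - 2*25 = 2 - 50 = -48

-48


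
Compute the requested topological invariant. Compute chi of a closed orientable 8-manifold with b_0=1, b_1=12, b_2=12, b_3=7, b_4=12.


By Poincare duality b_k = b_{8-k}, so full Betti numbers: b_0=1, b_1=12, b_2=12, b_3=7, b_4=12, b_5=7, b_6=12, b_7=12, b_8=1.
chi = sum (-1)^k b_k = 0

0


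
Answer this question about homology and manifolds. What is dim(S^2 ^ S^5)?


S^m ^ S^n = S^{m+n}.
k = 2 + 5 = 7

7


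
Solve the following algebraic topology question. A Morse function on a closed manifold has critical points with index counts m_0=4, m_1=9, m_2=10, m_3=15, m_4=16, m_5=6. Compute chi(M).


Morse theory: chi(M) = sum_k (-1)^k m_k where m_k = #(index-k critical points).
= (4) + (-9) + (10) + (-15) + (16) + (-6) = 0

0


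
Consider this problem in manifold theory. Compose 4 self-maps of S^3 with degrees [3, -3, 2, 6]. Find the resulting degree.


Degree is multiplicative: deg(composition) = product of degrees.
= (3) * (-3) * (2) * (6) = -108

-108


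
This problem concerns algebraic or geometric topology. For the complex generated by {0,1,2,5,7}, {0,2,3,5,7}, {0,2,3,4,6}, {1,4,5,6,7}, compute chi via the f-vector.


Enumerate all faces; f-vector: f_0=8, f_1=27, f_2=34, f_3=19, f_4=4.
chi = sum (-1)^k f_k = 0

0


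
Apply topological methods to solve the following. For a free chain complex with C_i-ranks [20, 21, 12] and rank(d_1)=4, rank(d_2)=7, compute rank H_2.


rank H_k = rank(ker d_k) - rank(im d_{k+1}).
rank(ker d_2) = rank(C_2) - rank(d_2) = 12 - 7 = 5.
rank(im d_{2+1}) = 0.
rank H_2 = 5 - 0 = 5

5


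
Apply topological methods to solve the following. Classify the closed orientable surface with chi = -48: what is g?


chi = 2 - 2g for closed orientable surfaces.
-48 = 2 - 2g
2g = 2 - (-48) = 50
g = 25

25


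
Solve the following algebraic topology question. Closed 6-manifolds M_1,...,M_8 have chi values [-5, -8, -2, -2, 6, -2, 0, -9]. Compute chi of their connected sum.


For n-manifolds: chi(A#B) = chi(A) + chi(B) - chi(S^6).
chi(S^6) = 1 + (-1)^6 = 2.
chi(#) = (sum chi_i) - (8-1)*chi(S^6) = -22 - 7*2 = -36

-36


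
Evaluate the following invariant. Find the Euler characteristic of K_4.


K_4: V = 4, E = C(4,2) = 6.
chi = V - E = 4 - 6 = -2

-2


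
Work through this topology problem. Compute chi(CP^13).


CP^13 has one cell in each even dimension 0, 2, ..., 2*13 (13+1 cells total).
All cells are even-dimensional, so chi = number of cells.
chi = 13 + 1 = 14

14


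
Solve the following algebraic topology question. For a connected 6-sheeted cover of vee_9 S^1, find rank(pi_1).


Nielsen-Schreier: an index-n subgroup of F_r is free of rank 1 + n(r-1).
Equivalently: chi(cover) = n*chi(base); chi(vee_r S^1) = 1 - 9 = -8.
chi(E) = 6*(-8) = -48; rank = 1 - chi(E) = 1 - (-48) = 49.
rank = 1 + 6*(9-1) = 1 + 48 = 49

49


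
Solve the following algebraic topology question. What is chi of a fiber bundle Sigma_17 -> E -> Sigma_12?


For a fiber bundle F -> E -> B (with CW structure): chi(E) = chi(B) * chi(F).
chi(Sigma_12) = -22, chi(Sigma_17) = -32.
chi(E) = (-22) * (-32) = 704

704


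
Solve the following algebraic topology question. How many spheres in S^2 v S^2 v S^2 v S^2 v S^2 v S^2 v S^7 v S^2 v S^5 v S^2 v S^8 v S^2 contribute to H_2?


For a wedge of spheres, H_k (k>0) is free on one generator per sphere of dimension k.
Spheres of dimension 2: count = 9.
b_2 = 9

9


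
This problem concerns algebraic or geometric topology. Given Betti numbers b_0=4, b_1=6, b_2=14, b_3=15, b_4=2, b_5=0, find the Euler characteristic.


chi = sum_k (-1)^k b_k.
= (4) + (-6) + (14) + (-15) + (2) + (0)
= -1

-1


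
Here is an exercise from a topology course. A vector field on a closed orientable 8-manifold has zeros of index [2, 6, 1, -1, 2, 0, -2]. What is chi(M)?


Poincare-Hopf: chi(M) = sum of indices of zeros.
chi = (2) + (6) + (1) + (-1) + (2) + (0) + (-2) = 8

8


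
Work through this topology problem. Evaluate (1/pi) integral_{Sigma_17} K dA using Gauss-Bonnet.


Gauss-Bonnet: integral K dA = 2*pi*chi(M).
chi(Sigma_17) = 2 - 2*17 = -32.
(integral K dA)/pi = 2*chi = 2*(-32) = -64

-64


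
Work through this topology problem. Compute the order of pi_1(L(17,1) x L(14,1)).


pi_1(X x Y) = pi_1(X) x pi_1(Y).
pi_1(L(17,1)) = Z/17, pi_1(L(14,1)) = Z/14.
|Z/17 x Z/14| = 17 * 14 = 238

238
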